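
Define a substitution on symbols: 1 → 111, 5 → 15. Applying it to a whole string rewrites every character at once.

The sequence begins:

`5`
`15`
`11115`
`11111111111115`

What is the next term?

Rewriting the 14 symbols of 11111111111115 one by one yields 111 111 111 111 111 111 111 111 111 111 111 111 111 15; concatenated:

11111111111111111111111111111111111111115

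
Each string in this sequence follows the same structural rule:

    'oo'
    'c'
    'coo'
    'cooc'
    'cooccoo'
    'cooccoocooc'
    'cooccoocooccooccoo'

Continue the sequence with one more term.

cooccoocooccooccoocooccoocooc

From term 3 onward, concatenate the last term with the second-to-last: c·oo = coo, coo·c = cooc, …
So term 8 is cooccoocooccooccoo·cooccoocooc.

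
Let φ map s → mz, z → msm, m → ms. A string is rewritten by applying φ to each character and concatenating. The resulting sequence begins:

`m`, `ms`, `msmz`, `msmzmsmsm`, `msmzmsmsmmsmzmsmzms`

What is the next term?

Replace each of the 19 characters of msmzmsmsmmsmzmsmzms in place — ms mz ms msm ms mz ms mz ms ms mz ms msm ms mz ms msm ms mz — and concatenate.

msmzmsmsmmsmzmsmzmsmsmzmsmsmmsmzmsmsmmsmz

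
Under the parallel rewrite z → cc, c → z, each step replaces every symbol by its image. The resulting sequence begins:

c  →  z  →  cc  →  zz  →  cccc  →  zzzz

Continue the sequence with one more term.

Apply φ to zzzz symbol by symbol: z→cc, z→cc, z→cc, z→cc; joined: cc cc cc cc.

cccccccc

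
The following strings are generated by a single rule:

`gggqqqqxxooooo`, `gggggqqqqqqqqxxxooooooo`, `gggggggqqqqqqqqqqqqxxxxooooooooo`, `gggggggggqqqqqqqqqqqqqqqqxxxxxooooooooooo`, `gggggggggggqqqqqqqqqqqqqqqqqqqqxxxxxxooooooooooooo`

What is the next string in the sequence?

Term n consists of 2n+1 g's, followed by 4n q's, followed by n+1 x's, followed by 2n+3 o's (n = 1, 2, …).
At n = 6 the blocks have lengths 13, 24, 7, 15.

gggggggggggggqqqqqqqqqqqqqqqqqqqqqqqqxxxxxxxooooooooooooooo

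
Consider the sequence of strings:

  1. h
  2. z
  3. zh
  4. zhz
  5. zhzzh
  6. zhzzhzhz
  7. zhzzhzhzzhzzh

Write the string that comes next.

zhzzhzhzzhzzhzhzzhzhz

This is a Fibonacci-style word recurrence s(k) = s(k−1)·s(k−2): e.g. z·h = zh.
Continuing: zhzzhzhzzhzzh · zhzzhzhz gives term 8.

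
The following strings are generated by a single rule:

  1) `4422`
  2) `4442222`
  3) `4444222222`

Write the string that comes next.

Reading off run lengths: 4 runs 2, 3, 4; 2 runs 2, 4, 6 — each is linear in n (n = 1, 2, …).
At n = 4 the blocks have lengths 5, 8.

4444422222222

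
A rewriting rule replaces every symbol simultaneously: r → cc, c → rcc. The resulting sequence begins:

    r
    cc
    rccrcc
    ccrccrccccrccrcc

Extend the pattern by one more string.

rccrccccrccrccccrccrccrccrccccrccrccccrccrcc

φ(ccrccrccccrccrcc) expands symbol-by-symbol to rcc rcc cc rcc rcc cc rcc rcc rcc rcc cc rcc rcc cc rcc rcc; joining the 16 pieces gives the next term.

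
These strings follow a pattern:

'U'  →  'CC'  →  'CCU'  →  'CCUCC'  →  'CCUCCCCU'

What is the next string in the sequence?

Each term (from the third on) is the previous term followed by the one before it: term 3 = CC·U = CCU.
Continuing: CCUCCCCU · CCUCC gives term 6.

CCUCCCCUCCUCC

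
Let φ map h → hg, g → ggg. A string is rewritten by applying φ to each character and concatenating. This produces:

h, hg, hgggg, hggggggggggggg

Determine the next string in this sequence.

φ(hggggggggggggg) expands symbol-by-symbol to hg ggg ggg ggg ggg ggg ggg ggg ggg ggg ggg ggg ggg ggg; joining the 14 pieces gives the next term.

hgggggggggggggggggggggggggggggggggggggggg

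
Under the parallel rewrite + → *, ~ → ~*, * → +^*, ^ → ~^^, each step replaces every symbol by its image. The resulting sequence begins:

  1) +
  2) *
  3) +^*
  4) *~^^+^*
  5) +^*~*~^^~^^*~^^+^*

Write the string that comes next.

Rewriting the 18 symbols of +^*~*~^^~^^*~^^+^* one by one yields * ~^^ +^* ~* +^* ~* ~^^ ~^^ ~* ~^^ ~^^ +^* ~* ~^^ ~^^ * ~^^ +^*; concatenated:

*~^^+^*~*+^*~*~^^~^^~*~^^~^^+^*~*~^^~^^*~^^+^*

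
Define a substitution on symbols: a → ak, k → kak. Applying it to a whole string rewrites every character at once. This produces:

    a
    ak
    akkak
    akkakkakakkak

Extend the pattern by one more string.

φ(akkakkakakkak) expands symbol-by-symbol to ak kak kak ak kak kak ak kak ak kak kak ak kak; joining the 13 pieces gives the next term.

akkakkakakkakkakakkakakkakkakakkak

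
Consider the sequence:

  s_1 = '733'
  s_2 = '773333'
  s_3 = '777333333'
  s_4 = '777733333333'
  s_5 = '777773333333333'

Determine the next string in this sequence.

Term n consists of n 7's, followed by 2n 3's (n = 1, 2, …).
For the next term, n = 6, so the run lengths are 6, 12.

777777333333333333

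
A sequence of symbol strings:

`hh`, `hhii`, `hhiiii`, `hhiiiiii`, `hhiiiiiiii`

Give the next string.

Every step adds ii to the end: s(k+1) = s(k)·ii.
Applying this once more to hhiiiiiiii:

hhiiiiiiiiii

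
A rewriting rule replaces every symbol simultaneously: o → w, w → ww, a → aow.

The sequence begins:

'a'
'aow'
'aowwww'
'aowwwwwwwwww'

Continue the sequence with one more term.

Apply φ to aowwwwwwwwww symbol by symbol: a→aow, o→w, w→ww, w→ww, w→ww, w→ww, w→ww, w→ww, w→ww, w→ww, w→ww, w→ww; joined: aow w ww ww ww ww ww ww ww ww ww ww.

aowwwwwwwwwwwwwwwwwwwwww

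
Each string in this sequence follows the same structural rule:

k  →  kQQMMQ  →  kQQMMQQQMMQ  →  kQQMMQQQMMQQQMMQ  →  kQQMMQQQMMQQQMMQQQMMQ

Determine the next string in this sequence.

kQQMMQQQMMQQQMMQQQMMQQQMMQ

The strings grow by a fixed suffix QQMMQ each time.
One more step from kQQMMQQQMMQQQMMQQQMMQ gives the answer.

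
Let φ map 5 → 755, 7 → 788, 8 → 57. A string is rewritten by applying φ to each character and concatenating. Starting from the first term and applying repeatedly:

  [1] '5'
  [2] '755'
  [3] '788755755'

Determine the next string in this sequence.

7885757788755755788755755

Expanding 788755755: 7→788, 8→57, 8→57, 7→788, 5→755, 5→755, 7→788, 5→755, 5→755. Concatenated: 788 57 57 788 755 755 788 755 755.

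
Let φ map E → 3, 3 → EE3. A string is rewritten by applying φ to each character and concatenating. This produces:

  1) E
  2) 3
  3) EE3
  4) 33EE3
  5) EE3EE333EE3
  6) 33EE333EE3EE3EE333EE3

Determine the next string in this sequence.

EE3EE333EE3EE3EE333EE333EE333EE3EE3EE333EE3

φ(33EE333EE3EE3EE333EE3) expands symbol-by-symbol to EE3 EE3 3 3 EE3 EE3 EE3 3 3 EE3 3 3 EE3 3 3 EE3 EE3 EE3 3 3 EE3; joining the 21 pieces gives the next term.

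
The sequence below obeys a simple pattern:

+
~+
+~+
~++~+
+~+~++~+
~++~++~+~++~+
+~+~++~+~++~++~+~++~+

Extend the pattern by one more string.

Each term (from the third on) is the two preceding terms concatenated in order: term 3 = +·~+ = +~+.
The next term joins ~++~++~+~++~+ and +~+~++~+~++~++~+~++~+.

~++~++~+~++~++~+~++~+~++~++~+~++~+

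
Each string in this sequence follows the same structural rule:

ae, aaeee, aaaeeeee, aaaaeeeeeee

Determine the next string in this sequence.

aaaaaeeeeeeeee

The n-th term is n a's then 2n-1 e's (n = 1, 2, …).
At n = 5 the blocks have lengths 5, 9.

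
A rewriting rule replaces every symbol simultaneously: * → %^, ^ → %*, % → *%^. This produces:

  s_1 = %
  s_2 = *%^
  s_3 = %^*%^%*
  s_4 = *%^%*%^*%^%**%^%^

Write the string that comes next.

φ(*%^%*%^*%^%**%^%^) expands symbol-by-symbol to %^ *%^ %* *%^ %^ *%^ %* %^ *%^ %* *%^ %^ %^ *%^ %* *%^ %*; joining the 17 pieces gives the next term.

%^*%^%**%^%^*%^%*%^*%^%**%^%^%^*%^%**%^%*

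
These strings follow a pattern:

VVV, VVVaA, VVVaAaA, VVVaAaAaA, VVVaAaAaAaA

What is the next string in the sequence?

The strings grow by a fixed suffix aA each time.
Applying this once more to VVVaAaAaAaA:

VVVaAaAaAaAaA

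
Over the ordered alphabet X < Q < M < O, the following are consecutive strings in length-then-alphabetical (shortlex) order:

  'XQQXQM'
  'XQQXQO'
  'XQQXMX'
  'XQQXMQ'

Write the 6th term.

XQQXMO

Advancing 2 positions from XQQXMQ through XQQXMQ → XQQXMM reaches term 6.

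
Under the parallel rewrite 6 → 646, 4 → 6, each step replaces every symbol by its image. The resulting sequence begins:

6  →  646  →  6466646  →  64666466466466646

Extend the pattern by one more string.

Rewriting the 17 symbols of 64666466466466646 one by one yields 646 6 646 646 646 6 646 646 6 646 646 6 646 646 646 6 646; concatenated:

64666466466466646646664664666466466466646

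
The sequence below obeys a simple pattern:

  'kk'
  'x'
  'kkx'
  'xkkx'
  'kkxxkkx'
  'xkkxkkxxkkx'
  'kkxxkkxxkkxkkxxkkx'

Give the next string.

This is a Fibonacci-style word recurrence s(k) = s(k−2)·s(k−1): e.g. kk·x = kkx.
So term 8 is xkkxkkxxkkx·kkxxkkxxkkxkkxxkkx.

xkkxkkxxkkxkkxxkkxxkkxkkxxkkx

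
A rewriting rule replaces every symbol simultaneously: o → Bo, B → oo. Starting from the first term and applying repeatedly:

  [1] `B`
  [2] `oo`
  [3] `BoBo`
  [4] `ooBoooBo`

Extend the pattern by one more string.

Rewriting each symbol of ooBoooBo: o→Bo, o→Bo, B→oo, o→Bo, o→Bo, o→Bo, B→oo, o→Bo, which concatenates to Bo Bo oo Bo Bo Bo oo Bo.

BoBoooBoBoBoooBo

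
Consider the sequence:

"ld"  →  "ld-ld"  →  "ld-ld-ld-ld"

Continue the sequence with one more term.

ld-ld-ld-ld-ld-ld-ld-ld

Each string is two copies of the previous one joined by '-'.
One more doubling of ld-ld-ld-ld gives the answer.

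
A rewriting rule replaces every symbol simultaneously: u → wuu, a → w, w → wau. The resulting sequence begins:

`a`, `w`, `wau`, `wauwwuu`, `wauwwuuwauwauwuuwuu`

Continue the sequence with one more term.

φ(wauwwuuwauwauwuuwuu) expands symbol-by-symbol to wau w wuu wau wau wuu wuu wau w wuu wau w wuu wau wuu wuu wau wuu wuu; joining the 19 pieces gives the next term.

wauwwuuwauwauwuuwuuwauwwuuwauwwuuwauwuuwuuwauwuuwuu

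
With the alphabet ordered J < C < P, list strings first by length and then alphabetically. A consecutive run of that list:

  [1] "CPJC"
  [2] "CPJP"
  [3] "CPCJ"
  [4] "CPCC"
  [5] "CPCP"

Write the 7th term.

CPPC

Continuing the enumeration 2 steps past CPCP: CPCP → CPPJ → (answer).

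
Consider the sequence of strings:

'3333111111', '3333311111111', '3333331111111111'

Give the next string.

The n-th term is n+1 3's then 2n 1's, where the shown terms are n = 3, 4, 5.
Setting n = 6 gives 7, 12 characters in each block.

3333333111111111111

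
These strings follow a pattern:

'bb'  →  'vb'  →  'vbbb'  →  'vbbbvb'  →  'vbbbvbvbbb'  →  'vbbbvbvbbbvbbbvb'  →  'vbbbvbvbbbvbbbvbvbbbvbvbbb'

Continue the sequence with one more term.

vbbbvbvbbbvbbbvbvbbbvbvbbbvbbbvbvbbbvbbbvb

Each term (from the third on) is the previous term followed by the one before it: term 3 = vb·bb = vbbb.
Continuing: vbbbvbvbbbvbbbvbvbbbvbvbbb · vbbbvbvbbbvbbbvb gives term 8.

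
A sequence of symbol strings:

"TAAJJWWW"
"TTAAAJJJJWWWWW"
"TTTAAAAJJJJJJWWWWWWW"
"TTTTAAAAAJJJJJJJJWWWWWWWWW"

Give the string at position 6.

Term n consists of n T's, followed by n+1 A's, followed by 2n J's, followed by 2n+1 W's (n = 1, 2, …).
For term 6, n = 6, so the run lengths are 6, 7, 12, 13.

TTTTTTAAAAAAAJJJJJJJJJJJJWWWWWWWWWWWWW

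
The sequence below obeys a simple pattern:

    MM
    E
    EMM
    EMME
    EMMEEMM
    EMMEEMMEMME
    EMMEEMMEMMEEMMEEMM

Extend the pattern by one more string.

EMMEEMMEMMEEMMEEMMEMMEEMMEMME

This is a Fibonacci-style word recurrence s(k) = s(k−1)·s(k−2): e.g. E·MM = EMM.
So term 8 is EMMEEMMEMMEEMMEEMM·EMMEEMMEMME.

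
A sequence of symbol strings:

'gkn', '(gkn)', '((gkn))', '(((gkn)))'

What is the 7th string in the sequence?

((((((gkn))))))

Each term wraps the previous one in ( on the left and ) on the right.
From (((gkn))), 3 further steps: (((gkn))) → ((((gkn)))) → (((((gkn))))) → (answer).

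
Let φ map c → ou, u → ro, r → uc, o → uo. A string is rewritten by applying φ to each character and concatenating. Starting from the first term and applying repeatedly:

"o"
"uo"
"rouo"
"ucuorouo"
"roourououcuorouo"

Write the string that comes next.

φ(roourououcuorouo) expands symbol-by-symbol to uc uo uo ro uc uo ro uo ro ou ro uo uc uo ro uo; joining the 16 pieces gives the next term.

ucuouoroucuorouoroourououcuorouo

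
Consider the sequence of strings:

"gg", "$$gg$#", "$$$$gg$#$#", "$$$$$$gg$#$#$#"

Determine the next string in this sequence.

Every step adds $$ to the front and $# to the end of the previous string.
Applying this once more to $$$$$$gg$#$#$#:

$$$$$$$$gg$#$#$#$#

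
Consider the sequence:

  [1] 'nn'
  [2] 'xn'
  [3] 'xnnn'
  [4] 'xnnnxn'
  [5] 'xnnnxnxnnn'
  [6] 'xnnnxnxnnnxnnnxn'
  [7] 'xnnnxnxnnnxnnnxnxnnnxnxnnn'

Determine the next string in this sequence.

This is a Fibonacci-style word recurrence s(k) = s(k−1)·s(k−2): e.g. xn·nn = xnnn.
So term 8 is xnnnxnxnnnxnnnxnxnnnxnxnnn·xnnnxnxnnnxnnnxn.

xnnnxnxnnnxnnnxnxnnnxnxnnnxnnnxnxnnnxnnnxn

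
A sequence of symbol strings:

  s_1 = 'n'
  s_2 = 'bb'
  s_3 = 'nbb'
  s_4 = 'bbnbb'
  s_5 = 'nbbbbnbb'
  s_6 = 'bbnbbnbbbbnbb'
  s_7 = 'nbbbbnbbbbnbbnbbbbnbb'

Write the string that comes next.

bbnbbnbbbbnbbnbbbbnbbbbnbbnbbbbnbb

This is a Fibonacci-style word recurrence s(k) = s(k−2)·s(k−1): e.g. n·bb = nbb.
Continuing: bbnbbnbbbbnbb · nbbbbnbbbbnbbnbbbbnbb gives term 8.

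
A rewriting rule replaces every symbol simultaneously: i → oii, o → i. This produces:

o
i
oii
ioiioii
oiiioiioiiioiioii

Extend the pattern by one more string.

ioiioiioiiioiioiiioiioiioiiioiioiiioiioii

Applying the rule to each of the 17 symbols of oiiioiioiiioiioii gives the pieces i oii oii oii i oii oii i oii oii oii i oii oii i oii oii, which concatenate to the answer.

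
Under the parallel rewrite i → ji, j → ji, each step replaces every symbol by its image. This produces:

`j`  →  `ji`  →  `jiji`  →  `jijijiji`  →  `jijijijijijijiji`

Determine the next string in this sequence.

Applying the rule to each of the 16 symbols of jijijijijijijiji gives the pieces ji ji ji ji ji ji ji ji ji ji ji ji ji ji ji ji, which concatenate to the answer.

jijijijijijijijijijijijijijijiji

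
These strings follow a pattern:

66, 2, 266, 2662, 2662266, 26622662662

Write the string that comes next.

This is a Fibonacci-style word recurrence s(k) = s(k−1)·s(k−2): e.g. 2·66 = 266.
The next term joins 26622662662 and 2662266.

266226626622662266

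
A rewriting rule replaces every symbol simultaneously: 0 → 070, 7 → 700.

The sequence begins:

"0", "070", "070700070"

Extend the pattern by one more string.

070700070700070070070700070

Expanding 070700070: 0→070, 7→700, 0→070, 7→700, 0→070, 0→070, 0→070, 7→700, 0→070. Concatenated: 070 700 070 700 070 070 070 700 070.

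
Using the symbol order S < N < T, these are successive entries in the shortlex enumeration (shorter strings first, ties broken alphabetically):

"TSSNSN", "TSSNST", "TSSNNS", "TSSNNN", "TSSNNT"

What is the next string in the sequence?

TSSNTS

The successor of TSSNNT increments the rightmost position that isn't already T and resets every position after it to S.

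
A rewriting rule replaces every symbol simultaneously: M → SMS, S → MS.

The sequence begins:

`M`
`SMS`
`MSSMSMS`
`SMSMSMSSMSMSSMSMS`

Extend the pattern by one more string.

Applying the rule to each of the 17 symbols of SMSMSMSSMSMSSMSMS gives the pieces MS SMS MS SMS MS SMS MS MS SMS MS SMS MS MS SMS MS SMS MS, which concatenate to the answer.

MSSMSMSSMSMSSMSMSMSSMSMSSMSMSMSSMSMSSMSMS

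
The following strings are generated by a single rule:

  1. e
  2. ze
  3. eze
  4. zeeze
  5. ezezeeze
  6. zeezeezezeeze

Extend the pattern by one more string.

ezezeezezeezeezezeeze

This is a Fibonacci-style word recurrence s(k) = s(k−2)·s(k−1): e.g. e·ze = eze.
So term 7 is ezezeeze·zeezeezezeeze.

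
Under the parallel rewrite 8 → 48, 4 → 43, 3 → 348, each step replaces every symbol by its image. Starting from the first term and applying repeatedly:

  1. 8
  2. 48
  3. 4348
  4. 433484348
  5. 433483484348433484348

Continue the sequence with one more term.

4334834843483484348433484348433483484348433484348

Applying the rule to each of the 21 symbols of 433483484348433484348 gives the pieces 43 348 348 43 48 348 43 48 43 348 43 48 43 348 348 43 48 43 348 43 48, which concatenate to the answer.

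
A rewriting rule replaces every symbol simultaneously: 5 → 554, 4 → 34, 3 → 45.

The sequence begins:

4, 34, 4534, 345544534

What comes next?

453455455434345544534

Expanding 345544534: 3→45, 4→34, 5→554, 5→554, 4→34, 4→34, 5→554, 3→45, 4→34. Concatenated: 45 34 554 554 34 34 554 45 34.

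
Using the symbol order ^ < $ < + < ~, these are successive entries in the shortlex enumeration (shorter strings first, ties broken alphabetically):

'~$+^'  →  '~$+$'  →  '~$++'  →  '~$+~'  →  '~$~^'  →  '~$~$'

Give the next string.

~$~+

The successor of ~$~$ increments the rightmost position that isn't already ~ and resets every position after it to ^.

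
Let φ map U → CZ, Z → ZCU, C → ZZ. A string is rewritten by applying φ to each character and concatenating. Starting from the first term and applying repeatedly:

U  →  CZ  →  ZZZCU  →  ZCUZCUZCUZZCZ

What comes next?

Applying the rule to each of the 13 symbols of ZCUZCUZCUZZCZ gives the pieces ZCU ZZ CZ ZCU ZZ CZ ZCU ZZ CZ ZCU ZCU ZZ ZCU, which concatenate to the answer.

ZCUZZCZZCUZZCZZCUZZCZZCUZCUZZZCU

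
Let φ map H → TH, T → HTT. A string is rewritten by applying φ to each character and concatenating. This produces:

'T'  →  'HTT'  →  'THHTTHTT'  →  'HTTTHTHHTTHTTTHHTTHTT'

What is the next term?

Replace each of the 21 characters of HTTTHTHHTTHTTTHHTTHTT in place — TH HTT HTT HTT TH HTT TH TH HTT HTT TH HTT HTT HTT TH TH HTT HTT TH HTT HTT — and concatenate.

THHTTHTTHTTTHHTTTHTHHTTHTTTHHTTHTTHTTTHTHHTTHTTTHHTTHTT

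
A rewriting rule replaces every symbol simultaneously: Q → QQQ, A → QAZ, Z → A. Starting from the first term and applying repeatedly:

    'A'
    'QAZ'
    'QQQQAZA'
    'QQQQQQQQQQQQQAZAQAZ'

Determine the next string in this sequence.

φ(QQQQQQQQQQQQQAZAQAZ) expands symbol-by-symbol to QQQ QQQ QQQ QQQ QQQ QQQ QQQ QQQ QQQ QQQ QQQ QQQ QQQ QAZ A QAZ QQQ QAZ A; joining the 19 pieces gives the next term.

QQQQQQQQQQQQQQQQQQQQQQQQQQQQQQQQQQQQQQQQAZAQAZQQQQAZA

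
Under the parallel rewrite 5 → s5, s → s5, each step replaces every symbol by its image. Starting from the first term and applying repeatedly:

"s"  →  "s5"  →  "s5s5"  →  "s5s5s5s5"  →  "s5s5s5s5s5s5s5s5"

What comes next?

Rewriting the 16 symbols of s5s5s5s5s5s5s5s5 one by one yields s5 s5 s5 s5 s5 s5 s5 s5 s5 s5 s5 s5 s5 s5 s5 s5; concatenated:

s5s5s5s5s5s5s5s5s5s5s5s5s5s5s5s5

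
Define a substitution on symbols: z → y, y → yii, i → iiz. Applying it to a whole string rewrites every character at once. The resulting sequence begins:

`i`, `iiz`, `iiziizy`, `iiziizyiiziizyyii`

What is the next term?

Rewriting the 17 symbols of iiziizyiiziizyyii one by one yields iiz iiz y iiz iiz y yii iiz iiz y iiz iiz y yii yii iiz iiz; concatenated:

iiziizyiiziizyyiiiiziizyiiziizyyiiyiiiiziiz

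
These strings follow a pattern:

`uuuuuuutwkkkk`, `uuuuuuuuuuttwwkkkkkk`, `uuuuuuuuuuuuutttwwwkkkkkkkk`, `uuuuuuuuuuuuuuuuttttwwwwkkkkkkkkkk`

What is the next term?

uuuuuuuuuuuuuuuuuuutttttwwwwwkkkkkkkkkkkk

Term n consists of 3n+1 u's, followed by n-1 t's, followed by n-1 w's, followed by 2n k's, where the shown terms are n = 2, 3, 4, 5.
Setting n = 6 gives 19, 5, 5, 12 characters in each block.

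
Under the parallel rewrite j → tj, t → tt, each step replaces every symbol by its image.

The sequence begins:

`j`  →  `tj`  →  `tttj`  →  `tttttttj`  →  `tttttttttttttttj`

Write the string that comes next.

tttttttttttttttttttttttttttttttj

φ(tttttttttttttttj) expands symbol-by-symbol to tt tt tt tt tt tt tt tt tt tt tt tt tt tt tt tj; joining the 16 pieces gives the next term.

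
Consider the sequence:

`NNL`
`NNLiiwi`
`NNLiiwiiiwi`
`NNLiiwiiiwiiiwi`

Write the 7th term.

Every step adds iiwi to the end: s(k+1) = s(k)·iiwi.
From NNLiiwiiiwiiiwi, 3 further steps: NNLiiwiiiwiiiwi → NNLiiwiiiwiiiwiiiwi → NNLiiwiiiwiiiwiiiwiiiwi → (answer).

NNLiiwiiiwiiiwiiiwiiiwiiiwi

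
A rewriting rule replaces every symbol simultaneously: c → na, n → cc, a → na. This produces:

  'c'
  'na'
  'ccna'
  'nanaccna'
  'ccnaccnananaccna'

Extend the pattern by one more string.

nanaccnananaccnaccnaccnananaccna

Replace each of the 16 characters of ccnaccnananaccna in place — na na cc na na na cc na cc na cc na na na cc na — and concatenate.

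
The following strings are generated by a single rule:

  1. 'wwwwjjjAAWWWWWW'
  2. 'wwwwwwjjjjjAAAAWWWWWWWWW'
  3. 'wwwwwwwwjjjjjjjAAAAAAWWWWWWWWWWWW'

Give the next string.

wwwwwwwwwwjjjjjjjjjAAAAAAAAWWWWWWWWWWWWWWW

Each string has the form w^{2n} j^{2n-1} A^{2n-2} W^{3n}, where the shown terms are n = 2, 3, 4.
At n = 5 the blocks have lengths 10, 9, 8, 15.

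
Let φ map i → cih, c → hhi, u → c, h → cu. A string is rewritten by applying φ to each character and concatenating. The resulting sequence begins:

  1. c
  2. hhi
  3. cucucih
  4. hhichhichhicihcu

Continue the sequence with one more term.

Replace each of the 16 characters of hhichhichhicihcu in place — cu cu cih hhi cu cu cih hhi cu cu cih hhi cih cu hhi c — and concatenate.

cucucihhhicucucihhhicucucihhhicihcuhhic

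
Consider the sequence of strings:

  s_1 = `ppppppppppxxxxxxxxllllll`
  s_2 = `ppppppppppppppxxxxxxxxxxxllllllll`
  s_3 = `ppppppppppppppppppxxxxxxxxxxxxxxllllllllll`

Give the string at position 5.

ppppppppppppppppppppppppppxxxxxxxxxxxxxxxxxxxxllllllllllllll

Each string has the form p^{4n-2} x^{3n-1} l^{2n}, where the shown terms are n = 3, 4, 5.
Setting n = 7 gives 26, 20, 14 characters in each block.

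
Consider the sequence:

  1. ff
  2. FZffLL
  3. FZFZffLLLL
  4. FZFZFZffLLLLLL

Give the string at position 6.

Every step adds FZ to the front and LL to the end of the previous string.
From FZFZFZffLLLLLL, 2 further steps: FZFZFZffLLLLLL → FZFZFZFZffLLLLLLLL → (answer).

FZFZFZFZFZffLLLLLLLLLL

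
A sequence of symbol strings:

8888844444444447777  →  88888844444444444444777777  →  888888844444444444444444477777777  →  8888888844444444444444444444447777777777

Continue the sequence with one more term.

Reading off run lengths: 8 runs 5, 6, 7, 8; 4 runs 10, 14, 18, 22; 7 runs 4, 6, 8, 10 — each is linear in n, where the shown terms are n = 2, 3, 4, 5.
At n = 6 the blocks have lengths 9, 26, 12.

88888888844444444444444444444444444777777777777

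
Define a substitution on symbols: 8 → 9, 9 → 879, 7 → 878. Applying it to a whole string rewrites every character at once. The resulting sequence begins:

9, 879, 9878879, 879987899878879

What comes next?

987887987998789879879987899878879

Applying the rule to each of the 15 symbols of 879987899878879 gives the pieces 9 878 879 879 9 878 9 879 879 9 878 9 9 878 879, which concatenate to the answer.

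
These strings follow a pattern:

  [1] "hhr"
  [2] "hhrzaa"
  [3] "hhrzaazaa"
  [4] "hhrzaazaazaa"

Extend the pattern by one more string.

Each term is the previous one with zaa appended.
So the next term is hhrzaazaazaa·zaa.

hhrzaazaazaazaa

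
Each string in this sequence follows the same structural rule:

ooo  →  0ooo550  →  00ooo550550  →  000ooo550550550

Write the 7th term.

Every step adds 0 to the front and 550 to the end of the previous string.
From 000ooo550550550, 3 further steps: 000ooo550550550 → 0000ooo550550550550 → 00000ooo550550550550550 → (answer).

000000ooo550550550550550550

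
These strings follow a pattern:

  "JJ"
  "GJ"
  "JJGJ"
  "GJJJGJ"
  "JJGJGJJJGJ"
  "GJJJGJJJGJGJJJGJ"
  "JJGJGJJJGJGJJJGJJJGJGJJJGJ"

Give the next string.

This is a Fibonacci-style word recurrence s(k) = s(k−2)·s(k−1): e.g. JJ·GJ = JJGJ.
The next term joins GJJJGJJJGJGJJJGJ and JJGJGJJJGJGJJJGJJJGJGJJJGJ.

GJJJGJJJGJGJJJGJJJGJGJJJGJGJJJGJJJGJGJJJGJ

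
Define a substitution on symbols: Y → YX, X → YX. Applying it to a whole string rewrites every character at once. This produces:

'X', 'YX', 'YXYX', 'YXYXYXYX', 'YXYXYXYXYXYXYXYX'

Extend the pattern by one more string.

Rewriting the 16 symbols of YXYXYXYXYXYXYXYX one by one yields YX YX YX YX YX YX YX YX YX YX YX YX YX YX YX YX; concatenated:

YXYXYXYXYXYXYXYXYXYXYXYXYXYXYXYX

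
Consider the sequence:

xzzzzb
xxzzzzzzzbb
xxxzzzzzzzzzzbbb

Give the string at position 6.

Reading off run lengths: x runs 1, 2, 3; z runs 4, 7, 10; b runs 1, 2, 3 — each is linear in n (n = 1, 2, …).
For term 6, n = 6, so the run lengths are 6, 19, 6.

xxxxxxzzzzzzzzzzzzzzzzzzzbbbbbb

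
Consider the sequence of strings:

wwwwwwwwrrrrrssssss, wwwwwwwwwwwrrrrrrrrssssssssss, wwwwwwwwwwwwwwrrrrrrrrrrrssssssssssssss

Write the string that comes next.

wwwwwwwwwwwwwwwwwrrrrrrrrrrrrrrssssssssssssssssss

The n-th term is 3n+2 w's then 3n-1 r's then 4n-2 s's, where the shown terms are n = 2, 3, 4.
At n = 5 the blocks have lengths 17, 14, 18.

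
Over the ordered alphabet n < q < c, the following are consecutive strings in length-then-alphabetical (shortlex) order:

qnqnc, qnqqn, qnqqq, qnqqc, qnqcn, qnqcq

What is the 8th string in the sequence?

qncnn

Advancing 2 positions from qnqcq through qnqcq → qnqcc reaches term 8.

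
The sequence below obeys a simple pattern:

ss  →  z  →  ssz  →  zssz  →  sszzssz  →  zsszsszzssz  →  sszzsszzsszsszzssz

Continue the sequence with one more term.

zsszsszzsszsszzsszzsszsszzssz

From term 3 onward, concatenate the second-to-last term with the last: ss·z = ssz, z·ssz = zssz, …
The next term joins zsszsszzssz and sszzsszzsszsszzssz.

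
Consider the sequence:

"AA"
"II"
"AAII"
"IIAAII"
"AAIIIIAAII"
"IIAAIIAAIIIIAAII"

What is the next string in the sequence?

This is a Fibonacci-style word recurrence s(k) = s(k−2)·s(k−1): e.g. AA·II = AAII.
The next term joins AAIIIIAAII and IIAAIIAAIIIIAAII.

AAIIIIAAIIIIAAIIAAIIIIAAII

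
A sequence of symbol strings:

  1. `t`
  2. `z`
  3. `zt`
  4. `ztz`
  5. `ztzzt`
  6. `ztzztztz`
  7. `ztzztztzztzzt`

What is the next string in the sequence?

ztzztztzztzztztzztztz

This is a Fibonacci-style word recurrence s(k) = s(k−1)·s(k−2): e.g. z·t = zt.
So term 8 is ztzztztzztzzt·ztzztztz.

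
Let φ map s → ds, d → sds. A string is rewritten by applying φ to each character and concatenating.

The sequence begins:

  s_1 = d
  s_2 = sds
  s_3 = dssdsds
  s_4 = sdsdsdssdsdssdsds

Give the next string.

dssdsdssdsdssdsdsdssdsdssdsdsdssdsdssdsds

φ(sdsdsdssdsdssdsds) expands symbol-by-symbol to ds sds ds sds ds sds ds ds sds ds sds ds ds sds ds sds ds; joining the 17 pieces gives the next term.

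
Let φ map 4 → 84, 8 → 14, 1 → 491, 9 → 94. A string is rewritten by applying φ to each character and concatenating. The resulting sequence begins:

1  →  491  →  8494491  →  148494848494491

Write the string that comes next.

49184148494841484148494848494491

Applying the rule to each of the 15 symbols of 148494848494491 gives the pieces 491 84 14 84 94 84 14 84 14 84 94 84 84 94 491, which concatenate to the answer.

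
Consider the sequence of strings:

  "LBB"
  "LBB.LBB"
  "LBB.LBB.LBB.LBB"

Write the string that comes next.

Each string is two copies of the previous one joined by '.'.
Doubling LBB.LBB.LBB.LBB with '.' between the halves:

LBB.LBB.LBB.LBB.LBB.LBB.LBB.LBB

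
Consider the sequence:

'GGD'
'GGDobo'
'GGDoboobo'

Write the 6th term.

The strings grow by a fixed suffix obo each time.
From GGDoboobo, 3 further steps: GGDoboobo → GGDobooboobo → GGDoboobooboobo → (answer).

GGDobooboobooboobo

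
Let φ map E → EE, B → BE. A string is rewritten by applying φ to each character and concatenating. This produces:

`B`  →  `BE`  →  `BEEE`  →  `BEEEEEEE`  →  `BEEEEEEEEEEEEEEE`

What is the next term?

Applying the rule to each of the 16 symbols of BEEEEEEEEEEEEEEE gives the pieces BE EE EE EE EE EE EE EE EE EE EE EE EE EE EE EE, which concatenate to the answer.

BEEEEEEEEEEEEEEEEEEEEEEEEEEEEEEE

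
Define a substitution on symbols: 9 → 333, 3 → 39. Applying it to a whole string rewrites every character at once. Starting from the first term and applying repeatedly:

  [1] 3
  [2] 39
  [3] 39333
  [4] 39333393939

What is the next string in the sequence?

39333393939393333933339333

Rewriting each symbol of 39333393939: 3→39, 9→333, 3→39, 3→39, 3→39, 3→39, 9→333, 3→39, 9→333, 3→39, 9→333, which concatenates to 39 333 39 39 39 39 333 39 333 39 333.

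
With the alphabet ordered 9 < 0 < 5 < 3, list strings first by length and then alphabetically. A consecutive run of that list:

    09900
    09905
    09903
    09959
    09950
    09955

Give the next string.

The successor of 09955 increments the rightmost position that isn't already 3 and resets every position after it to 9.

09953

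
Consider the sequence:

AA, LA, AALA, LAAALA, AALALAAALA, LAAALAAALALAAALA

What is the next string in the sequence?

Each term (from the third on) is the two preceding terms concatenated in order: term 3 = AA·LA = AALA.
So term 7 is AALALAAALA·LAAALAAALALAAALA.

AALALAAALALAAALAAALALAAALA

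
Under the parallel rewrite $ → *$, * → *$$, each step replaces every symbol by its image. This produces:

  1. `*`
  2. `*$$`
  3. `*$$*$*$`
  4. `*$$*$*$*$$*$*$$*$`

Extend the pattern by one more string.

*$$*$*$*$$*$*$$*$*$$*$*$*$$*$*$$*$*$*$$*$

Applying the rule to each of the 17 symbols of *$$*$*$*$$*$*$$*$ gives the pieces *$$ *$ *$ *$$ *$ *$$ *$ *$$ *$ *$ *$$ *$ *$$ *$ *$ *$$ *$, which concatenate to the answer.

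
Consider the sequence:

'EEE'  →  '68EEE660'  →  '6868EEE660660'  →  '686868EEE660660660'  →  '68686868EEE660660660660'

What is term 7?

686868686868EEE660660660660660660

Every step adds 68 to the front and 660 to the end of the previous string.
From 68686868EEE660660660660, 2 further steps: 68686868EEE660660660660 → 6868686868EEE660660660660660 → (answer).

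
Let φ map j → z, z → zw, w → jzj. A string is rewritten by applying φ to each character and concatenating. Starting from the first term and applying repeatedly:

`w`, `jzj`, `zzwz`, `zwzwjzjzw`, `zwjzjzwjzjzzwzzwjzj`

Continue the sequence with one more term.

Rewriting the 19 symbols of zwjzjzwjzjzzwzzwjzj one by one yields zw jzj z zw z zw jzj z zw z zw zw jzj zw zw jzj z zw z; concatenated:

zwjzjzzwzzwjzjzzwzzwzwjzjzwzwjzjzzwz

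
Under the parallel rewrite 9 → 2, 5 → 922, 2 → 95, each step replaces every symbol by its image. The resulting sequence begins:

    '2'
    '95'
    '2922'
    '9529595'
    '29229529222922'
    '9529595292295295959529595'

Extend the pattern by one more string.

Applying the rule to each of the 25 symbols of 9529595292295295959529595 gives the pieces 2 922 95 2 922 2 922 95 2 95 95 2 922 95 2 922 2 922 2 922 95 2 922 2 922, which concatenate to the answer.

2922952922292295295952922952922292229229529222922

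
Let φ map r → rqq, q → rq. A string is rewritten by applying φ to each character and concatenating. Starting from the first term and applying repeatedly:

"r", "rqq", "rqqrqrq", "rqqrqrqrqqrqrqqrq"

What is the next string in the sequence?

φ(rqqrqrqrqqrqrqqrq) expands symbol-by-symbol to rqq rq rq rqq rq rqq rq rqq rq rq rqq rq rqq rq rq rqq rq; joining the 17 pieces gives the next term.

rqqrqrqrqqrqrqqrqrqqrqrqrqqrqrqqrqrqrqqrq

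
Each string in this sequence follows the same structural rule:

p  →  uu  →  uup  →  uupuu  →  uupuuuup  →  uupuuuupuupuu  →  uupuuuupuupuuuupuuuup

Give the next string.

This is a Fibonacci-style word recurrence s(k) = s(k−1)·s(k−2): e.g. uu·p = uup.
Continuing: uupuuuupuupuuuupuuuup · uupuuuupuupuu gives term 8.

uupuuuupuupuuuupuuuupuupuuuupuupuu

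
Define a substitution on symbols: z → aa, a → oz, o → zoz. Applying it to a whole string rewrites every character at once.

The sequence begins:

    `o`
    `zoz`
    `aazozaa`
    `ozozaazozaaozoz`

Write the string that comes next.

Applying the rule to each of the 15 symbols of ozozaazozaaozoz gives the pieces zoz aa zoz aa oz oz aa zoz aa oz oz zoz aa zoz aa, which concatenate to the answer.

zozaazozaaozozaazozaaozozzozaazozaa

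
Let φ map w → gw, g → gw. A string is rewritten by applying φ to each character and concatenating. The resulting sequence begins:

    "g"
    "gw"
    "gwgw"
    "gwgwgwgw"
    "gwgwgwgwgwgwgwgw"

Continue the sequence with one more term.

Rewriting the 16 symbols of gwgwgwgwgwgwgwgw one by one yields gw gw gw gw gw gw gw gw gw gw gw gw gw gw gw gw; concatenated:

gwgwgwgwgwgwgwgwgwgwgwgwgwgwgwgw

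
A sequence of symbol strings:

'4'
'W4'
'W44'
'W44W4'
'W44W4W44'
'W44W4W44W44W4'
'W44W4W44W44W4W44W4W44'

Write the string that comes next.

Each term (from the third on) is the previous term followed by the one before it: term 3 = W4·4 = W44.
Continuing: W44W4W44W44W4W44W4W44 · W44W4W44W44W4 gives term 8.

W44W4W44W44W4W44W4W44W44W4W44W44W4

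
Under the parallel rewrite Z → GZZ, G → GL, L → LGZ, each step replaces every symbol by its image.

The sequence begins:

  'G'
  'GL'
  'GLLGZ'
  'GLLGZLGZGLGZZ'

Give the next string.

Replace each of the 13 characters of GLLGZLGZGLGZZ in place — GL LGZ LGZ GL GZZ LGZ GL GZZ GL LGZ GL GZZ GZZ — and concatenate.

GLLGZLGZGLGZZLGZGLGZZGLLGZGLGZZGZZ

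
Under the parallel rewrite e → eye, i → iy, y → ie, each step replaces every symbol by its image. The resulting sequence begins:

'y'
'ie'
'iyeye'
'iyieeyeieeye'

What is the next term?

Rewriting each symbol of iyieeyeieeye: i→iy, y→ie, i→iy, e→eye, e→eye, y→ie, e→eye, i→iy, e→eye, e→eye, y→ie, e→eye, which concatenates to iy ie iy eye eye ie eye iy eye eye ie eye.

iyieiyeyeeyeieeyeiyeyeeyeieeye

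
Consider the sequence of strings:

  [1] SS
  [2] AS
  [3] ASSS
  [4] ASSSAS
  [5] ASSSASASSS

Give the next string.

ASSSASASSSASSSAS

From term 3 onward, concatenate the last term with the second-to-last: AS·SS = ASSS, ASSS·AS = ASSSAS, …
The next term joins ASSSASASSS and ASSSAS.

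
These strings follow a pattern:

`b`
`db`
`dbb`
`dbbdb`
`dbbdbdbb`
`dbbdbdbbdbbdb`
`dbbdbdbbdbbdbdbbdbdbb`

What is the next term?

dbbdbdbbdbbdbdbbdbdbbdbbdbdbbdbbdb

From term 3 onward, concatenate the last term with the second-to-last: db·b = dbb, dbb·db = dbbdb, …
So term 8 is dbbdbdbbdbbdbdbbdbdbb·dbbdbdbbdbbdb.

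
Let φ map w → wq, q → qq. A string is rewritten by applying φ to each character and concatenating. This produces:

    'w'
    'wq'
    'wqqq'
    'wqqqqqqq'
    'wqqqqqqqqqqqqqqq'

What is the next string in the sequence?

wqqqqqqqqqqqqqqqqqqqqqqqqqqqqqqq

φ(wqqqqqqqqqqqqqqq) expands symbol-by-symbol to wq qq qq qq qq qq qq qq qq qq qq qq qq qq qq qq; joining the 16 pieces gives the next term.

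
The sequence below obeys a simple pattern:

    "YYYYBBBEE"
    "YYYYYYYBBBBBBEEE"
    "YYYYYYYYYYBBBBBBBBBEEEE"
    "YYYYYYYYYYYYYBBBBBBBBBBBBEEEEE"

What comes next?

Each string has the form Y^{3n+1} B^{3n} E^{n+1} (n = 1, 2, …).
For the next term, n = 5, so the run lengths are 16, 15, 6.

YYYYYYYYYYYYYYYYBBBBBBBBBBBBBBBEEEEEE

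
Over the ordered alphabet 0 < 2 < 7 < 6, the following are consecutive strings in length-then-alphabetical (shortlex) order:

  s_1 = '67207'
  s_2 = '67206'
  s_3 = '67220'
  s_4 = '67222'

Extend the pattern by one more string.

67227

The successor of 67222 increments the rightmost position that isn't already 6 and resets every position after it to 0.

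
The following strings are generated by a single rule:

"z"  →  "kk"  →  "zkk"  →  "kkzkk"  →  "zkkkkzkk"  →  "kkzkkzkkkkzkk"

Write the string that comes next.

Each term (from the third on) is the two preceding terms concatenated in order: term 3 = z·kk = zkk.
The next term joins zkkkkzkk and kkzkkzkkkkzkk.

zkkkkzkkkkzkkzkkkkzkk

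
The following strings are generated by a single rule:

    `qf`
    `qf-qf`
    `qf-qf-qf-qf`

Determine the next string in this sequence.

Each string is two copies of the previous one joined by '-'.
Doubling qf-qf-qf-qf with '-' between the halves:

qf-qf-qf-qf-qf-qf-qf-qf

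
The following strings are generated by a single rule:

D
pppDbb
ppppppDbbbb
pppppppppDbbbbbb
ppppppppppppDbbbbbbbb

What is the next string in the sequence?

Every step adds ppp to the front and bb to the end of the previous string.
One more step from ppppppppppppDbbbbbbbb gives the answer.

pppppppppppppppDbbbbbbbbbb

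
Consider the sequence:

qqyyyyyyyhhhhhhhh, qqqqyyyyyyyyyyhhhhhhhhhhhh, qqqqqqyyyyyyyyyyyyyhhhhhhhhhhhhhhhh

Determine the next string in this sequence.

qqqqqqqqyyyyyyyyyyyyyyyyhhhhhhhhhhhhhhhhhhhh

The n-th term is 2n-2 q's then 3n+1 y's then 4n h's, where the shown terms are n = 2, 3, 4.
At n = 5 the blocks have lengths 8, 16, 20.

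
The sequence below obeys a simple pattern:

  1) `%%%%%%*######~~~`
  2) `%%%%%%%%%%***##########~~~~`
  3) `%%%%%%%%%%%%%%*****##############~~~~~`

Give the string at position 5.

Reading off run lengths: % runs 6, 10, 14; * runs 1, 3, 5; # runs 6, 10, 14; ~ runs 3, 4, 5 — each is linear in n (n = 1, 2, …).
At n = 5 the blocks have lengths 22, 9, 22, 7.

%%%%%%%%%%%%%%%%%%%%%%*********######################~~~~~~~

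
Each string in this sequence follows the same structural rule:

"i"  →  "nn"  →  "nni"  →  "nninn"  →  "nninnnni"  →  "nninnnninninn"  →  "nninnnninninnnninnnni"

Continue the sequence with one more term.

nninnnninninnnninnnninninnnninninn

From term 3 onward, concatenate the last term with the second-to-last: nn·i = nni, nni·nn = nninn, …
The next term joins nninnnninninnnninnnni and nninnnninninn.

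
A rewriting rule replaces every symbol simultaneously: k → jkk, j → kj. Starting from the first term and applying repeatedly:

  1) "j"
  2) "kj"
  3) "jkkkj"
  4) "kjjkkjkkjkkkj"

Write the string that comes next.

Replace each of the 13 characters of kjjkkjkkjkkkj in place — jkk kj kj jkk jkk kj jkk jkk kj jkk jkk jkk kj — and concatenate.

jkkkjkjjkkjkkkjjkkjkkkjjkkjkkjkkkj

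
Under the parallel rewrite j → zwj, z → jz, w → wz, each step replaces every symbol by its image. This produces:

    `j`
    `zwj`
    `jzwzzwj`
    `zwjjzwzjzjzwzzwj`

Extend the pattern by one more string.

jzwzzwjzwjjzwzjzzwjjzzwjjzwzjzjzwzzwj

Applying the rule to each of the 16 symbols of zwjjzwzjzjzwzzwj gives the pieces jz wz zwj zwj jz wz jz zwj jz zwj jz wz jz jz wz zwj, which concatenate to the answer.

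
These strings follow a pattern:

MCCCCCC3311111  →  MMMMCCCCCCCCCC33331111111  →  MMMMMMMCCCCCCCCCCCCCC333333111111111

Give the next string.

MMMMMMMMMMCCCCCCCCCCCCCCCCCC3333333311111111111

Reading off run lengths: M runs 1, 4, 7; C runs 6, 10, 14; 3 runs 2, 4, 6; 1 runs 5, 7, 9 — each is linear in n (n = 1, 2, …).
For the next term, n = 4, so the run lengths are 10, 18, 8, 11.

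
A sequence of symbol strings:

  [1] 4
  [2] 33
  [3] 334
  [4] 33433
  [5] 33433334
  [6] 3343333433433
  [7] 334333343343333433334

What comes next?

3343333433433334333343343333433433

Each term (from the third on) is the previous term followed by the one before it: term 3 = 33·4 = 334.
The next term joins 334333343343333433334 and 3343333433433.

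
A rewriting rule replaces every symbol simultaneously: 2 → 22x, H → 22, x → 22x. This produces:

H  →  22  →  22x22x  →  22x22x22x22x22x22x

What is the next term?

Rewriting the 18 symbols of 22x22x22x22x22x22x one by one yields 22x 22x 22x 22x 22x 22x 22x 22x 22x 22x 22x 22x 22x 22x 22x 22x 22x 22x; concatenated:

22x22x22x22x22x22x22x22x22x22x22x22x22x22x22x22x22x22x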